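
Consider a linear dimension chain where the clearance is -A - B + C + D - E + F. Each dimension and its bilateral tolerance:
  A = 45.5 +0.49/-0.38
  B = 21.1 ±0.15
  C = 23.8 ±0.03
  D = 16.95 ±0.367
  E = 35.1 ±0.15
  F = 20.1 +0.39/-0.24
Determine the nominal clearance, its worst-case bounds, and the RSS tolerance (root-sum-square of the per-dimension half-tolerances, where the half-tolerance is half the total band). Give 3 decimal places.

Stack each dimension's contribution:
  -A: nom -45.500 → Σnom=-45.500; wc +0.380/-0.490 → slack +0.380/-0.490; half-tol=0.435, Σhalf²=0.189225
  -B: nom -21.100 → Σnom=-66.600; wc +0.150/-0.150 → slack +0.530/-0.640; half-tol=0.150, Σhalf²=0.211725
  +C: nom +23.800 → Σnom=-42.800; wc +0.030/-0.030 → slack +0.560/-0.670; half-tol=0.030, Σhalf²=0.212625
  +D: nom +16.950 → Σnom=-25.850; wc +0.367/-0.367 → slack +0.927/-1.037; half-tol=0.367, Σhalf²=0.347314
  -E: nom -35.100 → Σnom=-60.950; wc +0.150/-0.150 → slack +1.077/-1.187; half-tol=0.150, Σhalf²=0.369814
  +F: nom +20.100 → Σnom=-40.850; wc +0.390/-0.240 → slack +1.467/-1.427; half-tol=0.315, Σhalf²=0.469039
Nominal = -40.850. Worst-case = [-40.850 - 1.427, -40.850 + 1.467] = [-42.277, -39.383]. RSS = √0.469039 = 0.685.

nominal=-40.850 wc=[-42.277,-39.383] rss=0.685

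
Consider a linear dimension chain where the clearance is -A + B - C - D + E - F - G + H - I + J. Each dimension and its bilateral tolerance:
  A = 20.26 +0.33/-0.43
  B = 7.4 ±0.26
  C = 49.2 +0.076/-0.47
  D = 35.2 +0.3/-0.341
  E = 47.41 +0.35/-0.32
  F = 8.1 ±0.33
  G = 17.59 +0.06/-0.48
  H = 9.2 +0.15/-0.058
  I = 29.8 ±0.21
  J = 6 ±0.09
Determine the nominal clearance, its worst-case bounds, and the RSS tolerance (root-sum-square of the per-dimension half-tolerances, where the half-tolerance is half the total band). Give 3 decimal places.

nominal=-90.140 wc=[-92.174,-87.029] rss=0.864

Stack each dimension's contribution:
  -A: nom -20.260 → Σnom=-20.260; wc +0.430/-0.330 → slack +0.430/-0.330; half-tol=0.380, Σhalf²=0.144400
  +B: nom +7.400 → Σnom=-12.860; wc +0.260/-0.260 → slack +0.690/-0.590; half-tol=0.260, Σhalf²=0.212000
  -C: nom -49.200 → Σnom=-62.060; wc +0.470/-0.076 → slack +1.160/-0.666; half-tol=0.273, Σhalf²=0.286529
  -D: nom -35.200 → Σnom=-97.260; wc +0.341/-0.300 → slack +1.501/-0.966; half-tol=0.321, Σhalf²=0.389249
  +E: nom +47.410 → Σnom=-49.850; wc +0.350/-0.320 → slack +1.851/-1.286; half-tol=0.335, Σhalf²=0.501474
  -F: nom -8.100 → Σnom=-57.950; wc +0.330/-0.330 → slack +2.181/-1.616; half-tol=0.330, Σhalf²=0.610374
  -G: nom -17.590 → Σnom=-75.540; wc +0.480/-0.060 → slack +2.661/-1.676; half-tol=0.270, Σhalf²=0.683274
  +H: nom +9.200 → Σnom=-66.340; wc +0.150/-0.058 → slack +2.811/-1.734; half-tol=0.104, Σhalf²=0.694090
  -I: nom -29.800 → Σnom=-96.140; wc +0.210/-0.210 → slack +3.021/-1.944; half-tol=0.210, Σhalf²=0.738190
  +J: nom +6.000 → Σnom=-90.140; wc +0.090/-0.090 → slack +3.111/-2.034; half-tol=0.090, Σhalf²=0.746290
Nominal = -90.140. Worst-case = [-90.140 - 2.034, -90.140 + 3.111] = [-92.174, -87.029]. RSS = √0.746290 = 0.864.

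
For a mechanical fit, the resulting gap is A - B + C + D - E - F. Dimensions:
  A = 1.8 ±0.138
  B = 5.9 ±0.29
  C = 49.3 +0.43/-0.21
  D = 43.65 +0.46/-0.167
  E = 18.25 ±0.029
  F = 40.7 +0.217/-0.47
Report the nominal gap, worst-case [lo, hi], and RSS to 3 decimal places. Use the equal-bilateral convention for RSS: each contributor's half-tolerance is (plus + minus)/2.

nominal=29.900 wc=[28.849,31.717] rss=0.650

Stack each dimension's contribution:
  +A: nom +1.800 → Σnom=1.800; wc +0.138/-0.138 → slack +0.138/-0.138; half-tol=0.138, Σhalf²=0.019044
  -B: nom -5.900 → Σnom=-4.100; wc +0.290/-0.290 → slack +0.428/-0.428; half-tol=0.290, Σhalf²=0.103144
  +C: nom +49.300 → Σnom=45.200; wc +0.430/-0.210 → slack +0.858/-0.638; half-tol=0.320, Σhalf²=0.205544
  +D: nom +43.650 → Σnom=88.850; wc +0.460/-0.167 → slack +1.318/-0.805; half-tol=0.314, Σhalf²=0.303826
  -E: nom -18.250 → Σnom=70.600; wc +0.029/-0.029 → slack +1.347/-0.834; half-tol=0.029, Σhalf²=0.304667
  -F: nom -40.700 → Σnom=29.900; wc +0.470/-0.217 → slack +1.817/-1.051; half-tol=0.343, Σhalf²=0.422659
Nominal = 29.900. Worst-case = [29.900 - 1.051, 29.900 + 1.817] = [28.849, 31.717]. RSS = √0.422659 = 0.650.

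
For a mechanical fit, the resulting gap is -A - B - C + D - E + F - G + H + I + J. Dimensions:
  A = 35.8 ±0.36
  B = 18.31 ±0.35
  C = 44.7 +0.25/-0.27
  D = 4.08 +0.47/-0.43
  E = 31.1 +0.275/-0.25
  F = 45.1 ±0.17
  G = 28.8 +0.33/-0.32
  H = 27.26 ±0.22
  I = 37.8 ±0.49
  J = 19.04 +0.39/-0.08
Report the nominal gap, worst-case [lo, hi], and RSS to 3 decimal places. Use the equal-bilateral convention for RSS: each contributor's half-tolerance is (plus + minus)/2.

Stack each dimension's contribution:
  -A: nom -35.800 → Σnom=-35.800; wc +0.360/-0.360 → slack +0.360/-0.360; half-tol=0.360, Σhalf²=0.129600
  -B: nom -18.310 → Σnom=-54.110; wc +0.350/-0.350 → slack +0.710/-0.710; half-tol=0.350, Σhalf²=0.252100
  -C: nom -44.700 → Σnom=-98.810; wc +0.270/-0.250 → slack +0.980/-0.960; half-tol=0.260, Σhalf²=0.319700
  +D: nom +4.080 → Σnom=-94.730; wc +0.470/-0.430 → slack +1.450/-1.390; half-tol=0.450, Σhalf²=0.522200
  -E: nom -31.100 → Σnom=-125.830; wc +0.250/-0.275 → slack +1.700/-1.665; half-tol=0.263, Σhalf²=0.591106
  +F: nom +45.100 → Σnom=-80.730; wc +0.170/-0.170 → slack +1.870/-1.835; half-tol=0.170, Σhalf²=0.620006
  -G: nom -28.800 → Σnom=-109.530; wc +0.320/-0.330 → slack +2.190/-2.165; half-tol=0.325, Σhalf²=0.725631
  +H: nom +27.260 → Σnom=-82.270; wc +0.220/-0.220 → slack +2.410/-2.385; half-tol=0.220, Σhalf²=0.774031
  +I: nom +37.800 → Σnom=-44.470; wc +0.490/-0.490 → slack +2.900/-2.875; half-tol=0.490, Σhalf²=1.014131
  +J: nom +19.040 → Σnom=-25.430; wc +0.390/-0.080 → slack +3.290/-2.955; half-tol=0.235, Σhalf²=1.069356
Nominal = -25.430. Worst-case = [-25.430 - 2.955, -25.430 + 3.290] = [-28.385, -22.140]. RSS = √1.069356 = 1.034.

nominal=-25.430 wc=[-28.385,-22.140] rss=1.034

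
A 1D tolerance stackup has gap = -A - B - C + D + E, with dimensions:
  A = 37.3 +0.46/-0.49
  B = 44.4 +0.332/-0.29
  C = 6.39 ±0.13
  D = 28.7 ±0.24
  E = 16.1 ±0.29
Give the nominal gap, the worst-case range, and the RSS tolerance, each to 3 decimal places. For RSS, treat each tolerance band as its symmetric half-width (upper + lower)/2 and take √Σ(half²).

nominal=-43.290 wc=[-44.742,-41.850] rss=0.694

Stack each dimension's contribution:
  -A: nom -37.300 → Σnom=-37.300; wc +0.490/-0.460 → slack +0.490/-0.460; half-tol=0.475, Σhalf²=0.225625
  -B: nom -44.400 → Σnom=-81.700; wc +0.290/-0.332 → slack +0.780/-0.792; half-tol=0.311, Σhalf²=0.322346
  -C: nom -6.390 → Σnom=-88.090; wc +0.130/-0.130 → slack +0.910/-0.922; half-tol=0.130, Σhalf²=0.339246
  +D: nom +28.700 → Σnom=-59.390; wc +0.240/-0.240 → slack +1.150/-1.162; half-tol=0.240, Σhalf²=0.396846
  +E: nom +16.100 → Σnom=-43.290; wc +0.290/-0.290 → slack +1.440/-1.452; half-tol=0.290, Σhalf²=0.480946
Nominal = -43.290. Worst-case = [-43.290 - 1.452, -43.290 + 1.440] = [-44.742, -41.850]. RSS = √0.480946 = 0.694.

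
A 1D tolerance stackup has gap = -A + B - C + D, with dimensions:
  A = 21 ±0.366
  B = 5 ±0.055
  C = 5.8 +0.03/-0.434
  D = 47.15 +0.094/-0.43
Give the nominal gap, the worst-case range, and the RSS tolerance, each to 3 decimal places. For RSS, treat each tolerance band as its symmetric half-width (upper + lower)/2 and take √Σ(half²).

nominal=25.350 wc=[24.469,26.299] rss=0.509

Stack each dimension's contribution:
  -A: nom -21.000 → Σnom=-21.000; wc +0.366/-0.366 → slack +0.366/-0.366; half-tol=0.366, Σhalf²=0.133956
  +B: nom +5.000 → Σnom=-16.000; wc +0.055/-0.055 → slack +0.421/-0.421; half-tol=0.055, Σhalf²=0.136981
  -C: nom -5.800 → Σnom=-21.800; wc +0.434/-0.030 → slack +0.855/-0.451; half-tol=0.232, Σhalf²=0.190805
  +D: nom +47.150 → Σnom=25.350; wc +0.094/-0.430 → slack +0.949/-0.881; half-tol=0.262, Σhalf²=0.259449
Nominal = 25.350. Worst-case = [25.350 - 0.881, 25.350 + 0.949] = [24.469, 26.299]. RSS = √0.259449 = 0.509.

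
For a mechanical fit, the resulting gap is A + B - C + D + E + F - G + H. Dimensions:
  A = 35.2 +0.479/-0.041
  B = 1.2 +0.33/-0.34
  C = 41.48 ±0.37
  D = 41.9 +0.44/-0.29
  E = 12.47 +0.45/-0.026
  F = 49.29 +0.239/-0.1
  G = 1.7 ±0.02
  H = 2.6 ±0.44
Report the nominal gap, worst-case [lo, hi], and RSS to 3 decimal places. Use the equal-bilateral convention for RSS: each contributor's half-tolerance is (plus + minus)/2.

nominal=99.480 wc=[97.853,102.248] rss=0.854

Stack each dimension's contribution:
  +A: nom +35.200 → Σnom=35.200; wc +0.479/-0.041 → slack +0.479/-0.041; half-tol=0.260, Σhalf²=0.067600
  +B: nom +1.200 → Σnom=36.400; wc +0.330/-0.340 → slack +0.809/-0.381; half-tol=0.335, Σhalf²=0.179825
  -C: nom -41.480 → Σnom=-5.080; wc +0.370/-0.370 → slack +1.179/-0.751; half-tol=0.370, Σhalf²=0.316725
  +D: nom +41.900 → Σnom=36.820; wc +0.440/-0.290 → slack +1.619/-1.041; half-tol=0.365, Σhalf²=0.449950
  +E: nom +12.470 → Σnom=49.290; wc +0.450/-0.026 → slack +2.069/-1.067; half-tol=0.238, Σhalf²=0.506594
  +F: nom +49.290 → Σnom=98.580; wc +0.239/-0.100 → slack +2.308/-1.167; half-tol=0.169, Σhalf²=0.535324
  -G: nom -1.700 → Σnom=96.880; wc +0.020/-0.020 → slack +2.328/-1.187; half-tol=0.020, Σhalf²=0.535724
  +H: nom +2.600 → Σnom=99.480; wc +0.440/-0.440 → slack +2.768/-1.627; half-tol=0.440, Σhalf²=0.729324
Nominal = 99.480. Worst-case = [99.480 - 1.627, 99.480 + 2.768] = [97.853, 102.248]. RSS = √0.729324 = 0.854.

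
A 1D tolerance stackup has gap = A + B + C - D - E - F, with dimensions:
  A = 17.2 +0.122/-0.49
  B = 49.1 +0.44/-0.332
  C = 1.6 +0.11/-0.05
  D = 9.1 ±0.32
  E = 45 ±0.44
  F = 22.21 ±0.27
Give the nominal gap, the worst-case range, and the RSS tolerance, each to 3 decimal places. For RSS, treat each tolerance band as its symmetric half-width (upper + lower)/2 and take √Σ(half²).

nominal=-8.410 wc=[-10.312,-6.708] rss=0.786

Stack each dimension's contribution:
  +A: nom +17.200 → Σnom=17.200; wc +0.122/-0.490 → slack +0.122/-0.490; half-tol=0.306, Σhalf²=0.093636
  +B: nom +49.100 → Σnom=66.300; wc +0.440/-0.332 → slack +0.562/-0.822; half-tol=0.386, Σhalf²=0.242632
  +C: nom +1.600 → Σnom=67.900; wc +0.110/-0.050 → slack +0.672/-0.872; half-tol=0.080, Σhalf²=0.249032
  -D: nom -9.100 → Σnom=58.800; wc +0.320/-0.320 → slack +0.992/-1.192; half-tol=0.320, Σhalf²=0.351432
  -E: nom -45.000 → Σnom=13.800; wc +0.440/-0.440 → slack +1.432/-1.632; half-tol=0.440, Σhalf²=0.545032
  -F: nom -22.210 → Σnom=-8.410; wc +0.270/-0.270 → slack +1.702/-1.902; half-tol=0.270, Σhalf²=0.617932
Nominal = -8.410. Worst-case = [-8.410 - 1.902, -8.410 + 1.702] = [-10.312, -6.708]. RSS = √0.617932 = 0.786.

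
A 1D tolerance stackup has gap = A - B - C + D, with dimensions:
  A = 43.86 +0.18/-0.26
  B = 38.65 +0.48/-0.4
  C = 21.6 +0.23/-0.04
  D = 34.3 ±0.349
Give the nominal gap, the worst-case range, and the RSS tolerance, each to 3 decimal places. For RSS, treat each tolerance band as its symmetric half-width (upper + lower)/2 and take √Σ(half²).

nominal=17.910 wc=[16.591,18.879] rss=0.618

Stack each dimension's contribution:
  +A: nom +43.860 → Σnom=43.860; wc +0.180/-0.260 → slack +0.180/-0.260; half-tol=0.220, Σhalf²=0.048400
  -B: nom -38.650 → Σnom=5.210; wc +0.400/-0.480 → slack +0.580/-0.740; half-tol=0.440, Σhalf²=0.242000
  -C: nom -21.600 → Σnom=-16.390; wc +0.040/-0.230 → slack +0.620/-0.970; half-tol=0.135, Σhalf²=0.260225
  +D: nom +34.300 → Σnom=17.910; wc +0.349/-0.349 → slack +0.969/-1.319; half-tol=0.349, Σhalf²=0.382026
Nominal = 17.910. Worst-case = [17.910 - 1.319, 17.910 + 0.969] = [16.591, 18.879]. RSS = √0.382026 = 0.618.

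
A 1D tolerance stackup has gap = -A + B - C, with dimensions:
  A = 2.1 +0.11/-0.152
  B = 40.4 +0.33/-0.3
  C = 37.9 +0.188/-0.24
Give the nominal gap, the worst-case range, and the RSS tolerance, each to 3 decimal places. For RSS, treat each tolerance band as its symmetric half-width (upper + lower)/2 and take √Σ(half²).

nominal=0.400 wc=[-0.198,1.122] rss=0.403

Stack each dimension's contribution:
  -A: nom -2.100 → Σnom=-2.100; wc +0.152/-0.110 → slack +0.152/-0.110; half-tol=0.131, Σhalf²=0.017161
  +B: nom +40.400 → Σnom=38.300; wc +0.330/-0.300 → slack +0.482/-0.410; half-tol=0.315, Σhalf²=0.116386
  -C: nom -37.900 → Σnom=0.400; wc +0.240/-0.188 → slack +0.722/-0.598; half-tol=0.214, Σhalf²=0.162182
Nominal = 0.400. Worst-case = [0.400 - 0.598, 0.400 + 0.722] = [-0.198, 1.122]. RSS = √0.162182 = 0.403.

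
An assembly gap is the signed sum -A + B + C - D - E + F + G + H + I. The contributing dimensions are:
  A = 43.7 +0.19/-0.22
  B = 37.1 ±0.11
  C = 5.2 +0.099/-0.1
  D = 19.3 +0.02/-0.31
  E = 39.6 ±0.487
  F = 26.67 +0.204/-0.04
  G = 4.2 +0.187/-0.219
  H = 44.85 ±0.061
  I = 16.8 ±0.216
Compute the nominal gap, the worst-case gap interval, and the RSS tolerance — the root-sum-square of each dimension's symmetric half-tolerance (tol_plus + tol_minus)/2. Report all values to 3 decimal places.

Stack each dimension's contribution:
  -A: nom -43.700 → Σnom=-43.700; wc +0.220/-0.190 → slack +0.220/-0.190; half-tol=0.205, Σhalf²=0.042025
  +B: nom +37.100 → Σnom=-6.600; wc +0.110/-0.110 → slack +0.330/-0.300; half-tol=0.110, Σhalf²=0.054125
  +C: nom +5.200 → Σnom=-1.400; wc +0.099/-0.100 → slack +0.429/-0.400; half-tol=0.100, Σhalf²=0.064025
  -D: nom -19.300 → Σnom=-20.700; wc +0.310/-0.020 → slack +0.739/-0.420; half-tol=0.165, Σhalf²=0.091250
  -E: nom -39.600 → Σnom=-60.300; wc +0.487/-0.487 → slack +1.226/-0.907; half-tol=0.487, Σhalf²=0.328419
  +F: nom +26.670 → Σnom=-33.630; wc +0.204/-0.040 → slack +1.430/-0.947; half-tol=0.122, Σhalf²=0.343303
  +G: nom +4.200 → Σnom=-29.430; wc +0.187/-0.219 → slack +1.617/-1.166; half-tol=0.203, Σhalf²=0.384512
  +H: nom +44.850 → Σnom=15.420; wc +0.061/-0.061 → slack +1.678/-1.227; half-tol=0.061, Σhalf²=0.388233
  +I: nom +16.800 → Σnom=32.220; wc +0.216/-0.216 → slack +1.894/-1.443; half-tol=0.216, Σhalf²=0.434889
Nominal = 32.220. Worst-case = [32.220 - 1.443, 32.220 + 1.894] = [30.777, 34.114]. RSS = √0.434889 = 0.659.

nominal=32.220 wc=[30.777,34.114] rss=0.659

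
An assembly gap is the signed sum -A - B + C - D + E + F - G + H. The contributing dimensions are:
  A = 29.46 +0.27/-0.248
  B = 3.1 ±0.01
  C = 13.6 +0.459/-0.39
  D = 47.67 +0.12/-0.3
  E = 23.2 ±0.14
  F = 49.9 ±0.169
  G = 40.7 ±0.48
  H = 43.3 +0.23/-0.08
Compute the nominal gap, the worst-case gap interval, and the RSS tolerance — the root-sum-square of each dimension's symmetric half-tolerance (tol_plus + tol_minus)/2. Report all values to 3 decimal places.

Stack each dimension's contribution:
  -A: nom -29.460 → Σnom=-29.460; wc +0.248/-0.270 → slack +0.248/-0.270; half-tol=0.259, Σhalf²=0.067081
  -B: nom -3.100 → Σnom=-32.560; wc +0.010/-0.010 → slack +0.258/-0.280; half-tol=0.010, Σhalf²=0.067181
  +C: nom +13.600 → Σnom=-18.960; wc +0.459/-0.390 → slack +0.717/-0.670; half-tol=0.424, Σhalf²=0.247381
  -D: nom -47.670 → Σnom=-66.630; wc +0.300/-0.120 → slack +1.017/-0.790; half-tol=0.210, Σhalf²=0.291481
  +E: nom +23.200 → Σnom=-43.430; wc +0.140/-0.140 → slack +1.157/-0.930; half-tol=0.140, Σhalf²=0.311081
  +F: nom +49.900 → Σnom=6.470; wc +0.169/-0.169 → slack +1.326/-1.099; half-tol=0.169, Σhalf²=0.339642
  -G: nom -40.700 → Σnom=-34.230; wc +0.480/-0.480 → slack +1.806/-1.579; half-tol=0.480, Σhalf²=0.570042
  +H: nom +43.300 → Σnom=9.070; wc +0.230/-0.080 → slack +2.036/-1.659; half-tol=0.155, Σhalf²=0.594067
Nominal = 9.070. Worst-case = [9.070 - 1.659, 9.070 + 2.036] = [7.411, 11.106]. RSS = √0.594067 = 0.771.

nominal=9.070 wc=[7.411,11.106] rss=0.771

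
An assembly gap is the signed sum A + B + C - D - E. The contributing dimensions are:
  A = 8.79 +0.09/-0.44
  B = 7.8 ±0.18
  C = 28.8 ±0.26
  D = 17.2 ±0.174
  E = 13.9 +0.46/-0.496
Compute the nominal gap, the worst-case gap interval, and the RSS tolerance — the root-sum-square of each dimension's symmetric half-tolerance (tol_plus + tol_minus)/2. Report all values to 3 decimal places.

Stack each dimension's contribution:
  +A: nom +8.790 → Σnom=8.790; wc +0.090/-0.440 → slack +0.090/-0.440; half-tol=0.265, Σhalf²=0.070225
  +B: nom +7.800 → Σnom=16.590; wc +0.180/-0.180 → slack +0.270/-0.620; half-tol=0.180, Σhalf²=0.102625
  +C: nom +28.800 → Σnom=45.390; wc +0.260/-0.260 → slack +0.530/-0.880; half-tol=0.260, Σhalf²=0.170225
  -D: nom -17.200 → Σnom=28.190; wc +0.174/-0.174 → slack +0.704/-1.054; half-tol=0.174, Σhalf²=0.200501
  -E: nom -13.900 → Σnom=14.290; wc +0.496/-0.460 → slack +1.200/-1.514; half-tol=0.478, Σhalf²=0.428985
Nominal = 14.290. Worst-case = [14.290 - 1.514, 14.290 + 1.200] = [12.776, 15.490]. RSS = √0.428985 = 0.655.

nominal=14.290 wc=[12.776,15.490] rss=0.655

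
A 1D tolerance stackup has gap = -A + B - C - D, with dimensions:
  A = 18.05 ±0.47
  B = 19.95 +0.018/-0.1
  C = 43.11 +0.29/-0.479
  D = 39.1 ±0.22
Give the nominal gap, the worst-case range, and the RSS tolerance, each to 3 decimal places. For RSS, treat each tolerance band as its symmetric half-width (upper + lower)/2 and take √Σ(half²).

nominal=-80.310 wc=[-81.390,-79.123] rss=0.649

Stack each dimension's contribution:
  -A: nom -18.050 → Σnom=-18.050; wc +0.470/-0.470 → slack +0.470/-0.470; half-tol=0.470, Σhalf²=0.220900
  +B: nom +19.950 → Σnom=1.900; wc +0.018/-0.100 → slack +0.488/-0.570; half-tol=0.059, Σhalf²=0.224381
  -C: nom -43.110 → Σnom=-41.210; wc +0.479/-0.290 → slack +0.967/-0.860; half-tol=0.384, Σhalf²=0.372221
  -D: nom -39.100 → Σnom=-80.310; wc +0.220/-0.220 → slack +1.187/-1.080; half-tol=0.220, Σhalf²=0.420621
Nominal = -80.310. Worst-case = [-80.310 - 1.080, -80.310 + 1.187] = [-81.390, -79.123]. RSS = √0.420621 = 0.649.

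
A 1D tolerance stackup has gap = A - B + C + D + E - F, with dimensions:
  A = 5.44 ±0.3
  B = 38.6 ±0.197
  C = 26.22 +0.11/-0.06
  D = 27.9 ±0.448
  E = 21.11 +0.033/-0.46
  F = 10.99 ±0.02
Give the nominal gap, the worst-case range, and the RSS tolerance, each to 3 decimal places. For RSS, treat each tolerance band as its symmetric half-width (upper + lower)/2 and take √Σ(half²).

nominal=31.080 wc=[29.595,32.188] rss=0.631

Stack each dimension's contribution:
  +A: nom +5.440 → Σnom=5.440; wc +0.300/-0.300 → slack +0.300/-0.300; half-tol=0.300, Σhalf²=0.090000
  -B: nom -38.600 → Σnom=-33.160; wc +0.197/-0.197 → slack +0.497/-0.497; half-tol=0.197, Σhalf²=0.128809
  +C: nom +26.220 → Σnom=-6.940; wc +0.110/-0.060 → slack +0.607/-0.557; half-tol=0.085, Σhalf²=0.136034
  +D: nom +27.900 → Σnom=20.960; wc +0.448/-0.448 → slack +1.055/-1.005; half-tol=0.448, Σhalf²=0.336738
  +E: nom +21.110 → Σnom=42.070; wc +0.033/-0.460 → slack +1.088/-1.465; half-tol=0.246, Σhalf²=0.397500
  -F: nom -10.990 → Σnom=31.080; wc +0.020/-0.020 → slack +1.108/-1.485; half-tol=0.020, Σhalf²=0.397900
Nominal = 31.080. Worst-case = [31.080 - 1.485, 31.080 + 1.108] = [29.595, 32.188]. RSS = √0.397900 = 0.631.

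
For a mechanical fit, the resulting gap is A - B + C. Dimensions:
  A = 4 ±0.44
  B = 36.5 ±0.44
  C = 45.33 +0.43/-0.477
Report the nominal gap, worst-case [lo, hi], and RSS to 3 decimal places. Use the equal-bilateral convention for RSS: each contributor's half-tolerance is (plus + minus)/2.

nominal=12.830 wc=[11.473,14.140] rss=0.770

Stack each dimension's contribution:
  +A: nom +4.000 → Σnom=4.000; wc +0.440/-0.440 → slack +0.440/-0.440; half-tol=0.440, Σhalf²=0.193600
  -B: nom -36.500 → Σnom=-32.500; wc +0.440/-0.440 → slack +0.880/-0.880; half-tol=0.440, Σhalf²=0.387200
  +C: nom +45.330 → Σnom=12.830; wc +0.430/-0.477 → slack +1.310/-1.357; half-tol=0.454, Σhalf²=0.592862
Nominal = 12.830. Worst-case = [12.830 - 1.357, 12.830 + 1.310] = [11.473, 14.140]. RSS = √0.592862 = 0.770.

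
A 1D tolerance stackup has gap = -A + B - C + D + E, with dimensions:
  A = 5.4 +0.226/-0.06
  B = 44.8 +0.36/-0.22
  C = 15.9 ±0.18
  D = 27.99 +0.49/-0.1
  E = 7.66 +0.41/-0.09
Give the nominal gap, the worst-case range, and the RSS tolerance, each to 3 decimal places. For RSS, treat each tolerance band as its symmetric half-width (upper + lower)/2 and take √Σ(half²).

nominal=59.150 wc=[58.334,60.650] rss=0.535

Stack each dimension's contribution:
  -A: nom -5.400 → Σnom=-5.400; wc +0.060/-0.226 → slack +0.060/-0.226; half-tol=0.143, Σhalf²=0.020449
  +B: nom +44.800 → Σnom=39.400; wc +0.360/-0.220 → slack +0.420/-0.446; half-tol=0.290, Σhalf²=0.104549
  -C: nom -15.900 → Σnom=23.500; wc +0.180/-0.180 → slack +0.600/-0.626; half-tol=0.180, Σhalf²=0.136949
  +D: nom +27.990 → Σnom=51.490; wc +0.490/-0.100 → slack +1.090/-0.726; half-tol=0.295, Σhalf²=0.223974
  +E: nom +7.660 → Σnom=59.150; wc +0.410/-0.090 → slack +1.500/-0.816; half-tol=0.250, Σhalf²=0.286474
Nominal = 59.150. Worst-case = [59.150 - 0.816, 59.150 + 1.500] = [58.334, 60.650]. RSS = √0.286474 = 0.535.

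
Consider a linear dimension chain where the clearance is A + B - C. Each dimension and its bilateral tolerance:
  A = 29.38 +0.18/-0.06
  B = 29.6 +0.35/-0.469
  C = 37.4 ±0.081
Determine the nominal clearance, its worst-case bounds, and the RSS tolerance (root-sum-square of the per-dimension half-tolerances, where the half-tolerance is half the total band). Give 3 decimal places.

nominal=21.580 wc=[20.970,22.191] rss=0.434

Stack each dimension's contribution:
  +A: nom +29.380 → Σnom=29.380; wc +0.180/-0.060 → slack +0.180/-0.060; half-tol=0.120, Σhalf²=0.014400
  +B: nom +29.600 → Σnom=58.980; wc +0.350/-0.469 → slack +0.530/-0.529; half-tol=0.409, Σhalf²=0.182090
  -C: nom -37.400 → Σnom=21.580; wc +0.081/-0.081 → slack +0.611/-0.610; half-tol=0.081, Σhalf²=0.188651
Nominal = 21.580. Worst-case = [21.580 - 0.610, 21.580 + 0.611] = [20.970, 22.191]. RSS = √0.188651 = 0.434.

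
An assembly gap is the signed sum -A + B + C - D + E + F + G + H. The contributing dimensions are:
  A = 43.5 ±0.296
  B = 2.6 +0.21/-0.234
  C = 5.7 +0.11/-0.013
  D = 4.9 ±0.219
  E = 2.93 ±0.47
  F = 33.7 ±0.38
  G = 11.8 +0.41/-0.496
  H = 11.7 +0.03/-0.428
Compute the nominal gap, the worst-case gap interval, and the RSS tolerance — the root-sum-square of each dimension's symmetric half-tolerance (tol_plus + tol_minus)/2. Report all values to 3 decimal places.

nominal=20.030 wc=[17.494,22.155] rss=0.901

Stack each dimension's contribution:
  -A: nom -43.500 → Σnom=-43.500; wc +0.296/-0.296 → slack +0.296/-0.296; half-tol=0.296, Σhalf²=0.087616
  +B: nom +2.600 → Σnom=-40.900; wc +0.210/-0.234 → slack +0.506/-0.530; half-tol=0.222, Σhalf²=0.136900
  +C: nom +5.700 → Σnom=-35.200; wc +0.110/-0.013 → slack +0.616/-0.543; half-tol=0.061, Σhalf²=0.140682
  -D: nom -4.900 → Σnom=-40.100; wc +0.219/-0.219 → slack +0.835/-0.762; half-tol=0.219, Σhalf²=0.188643
  +E: nom +2.930 → Σnom=-37.170; wc +0.470/-0.470 → slack +1.305/-1.232; half-tol=0.470, Σhalf²=0.409543
  +F: nom +33.700 → Σnom=-3.470; wc +0.380/-0.380 → slack +1.685/-1.612; half-tol=0.380, Σhalf²=0.553943
  +G: nom +11.800 → Σnom=8.330; wc +0.410/-0.496 → slack +2.095/-2.108; half-tol=0.453, Σhalf²=0.759152
  +H: nom +11.700 → Σnom=20.030; wc +0.030/-0.428 → slack +2.125/-2.536; half-tol=0.229, Σhalf²=0.811593
Nominal = 20.030. Worst-case = [20.030 - 2.536, 20.030 + 2.125] = [17.494, 22.155]. RSS = √0.811593 = 0.901.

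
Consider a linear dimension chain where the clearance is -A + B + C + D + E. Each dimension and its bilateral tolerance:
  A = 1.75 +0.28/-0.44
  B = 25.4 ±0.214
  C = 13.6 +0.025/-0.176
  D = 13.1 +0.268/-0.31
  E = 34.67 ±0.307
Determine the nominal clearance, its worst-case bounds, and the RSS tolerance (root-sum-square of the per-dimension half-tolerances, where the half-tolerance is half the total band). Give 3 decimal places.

Stack each dimension's contribution:
  -A: nom -1.750 → Σnom=-1.750; wc +0.440/-0.280 → slack +0.440/-0.280; half-tol=0.360, Σhalf²=0.129600
  +B: nom +25.400 → Σnom=23.650; wc +0.214/-0.214 → slack +0.654/-0.494; half-tol=0.214, Σhalf²=0.175396
  +C: nom +13.600 → Σnom=37.250; wc +0.025/-0.176 → slack +0.679/-0.670; half-tol=0.100, Σhalf²=0.185496
  +D: nom +13.100 → Σnom=50.350; wc +0.268/-0.310 → slack +0.947/-0.980; half-tol=0.289, Σhalf²=0.269017
  +E: nom +34.670 → Σnom=85.020; wc +0.307/-0.307 → slack +1.254/-1.287; half-tol=0.307, Σhalf²=0.363266
Nominal = 85.020. Worst-case = [85.020 - 1.287, 85.020 + 1.254] = [83.733, 86.274]. RSS = √0.363266 = 0.603.

nominal=85.020 wc=[83.733,86.274] rss=0.603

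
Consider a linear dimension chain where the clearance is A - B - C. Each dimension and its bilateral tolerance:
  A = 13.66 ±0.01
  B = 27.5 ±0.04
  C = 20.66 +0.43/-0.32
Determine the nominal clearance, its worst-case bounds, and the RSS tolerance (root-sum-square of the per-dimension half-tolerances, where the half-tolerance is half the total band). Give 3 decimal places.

Stack each dimension's contribution:
  +A: nom +13.660 → Σnom=13.660; wc +0.010/-0.010 → slack +0.010/-0.010; half-tol=0.010, Σhalf²=0.000100
  -B: nom -27.500 → Σnom=-13.840; wc +0.040/-0.040 → slack +0.050/-0.050; half-tol=0.040, Σhalf²=0.001700
  -C: nom -20.660 → Σnom=-34.500; wc +0.320/-0.430 → slack +0.370/-0.480; half-tol=0.375, Σhalf²=0.142325
Nominal = -34.500. Worst-case = [-34.500 - 0.480, -34.500 + 0.370] = [-34.980, -34.130]. RSS = √0.142325 = 0.377.

nominal=-34.500 wc=[-34.980,-34.130] rss=0.377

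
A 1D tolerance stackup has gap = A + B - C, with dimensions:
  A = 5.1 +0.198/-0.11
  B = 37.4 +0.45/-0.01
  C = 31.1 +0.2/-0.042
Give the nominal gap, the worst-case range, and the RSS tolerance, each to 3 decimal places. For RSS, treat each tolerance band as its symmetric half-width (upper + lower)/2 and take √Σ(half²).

nominal=11.400 wc=[11.080,12.090] rss=0.302

Stack each dimension's contribution:
  +A: nom +5.100 → Σnom=5.100; wc +0.198/-0.110 → slack +0.198/-0.110; half-tol=0.154, Σhalf²=0.023716
  +B: nom +37.400 → Σnom=42.500; wc +0.450/-0.010 → slack +0.648/-0.120; half-tol=0.230, Σhalf²=0.076616
  -C: nom -31.100 → Σnom=11.400; wc +0.042/-0.200 → slack +0.690/-0.320; half-tol=0.121, Σhalf²=0.091257
Nominal = 11.400. Worst-case = [11.400 - 0.320, 11.400 + 0.690] = [11.080, 12.090]. RSS = √0.091257 = 0.302.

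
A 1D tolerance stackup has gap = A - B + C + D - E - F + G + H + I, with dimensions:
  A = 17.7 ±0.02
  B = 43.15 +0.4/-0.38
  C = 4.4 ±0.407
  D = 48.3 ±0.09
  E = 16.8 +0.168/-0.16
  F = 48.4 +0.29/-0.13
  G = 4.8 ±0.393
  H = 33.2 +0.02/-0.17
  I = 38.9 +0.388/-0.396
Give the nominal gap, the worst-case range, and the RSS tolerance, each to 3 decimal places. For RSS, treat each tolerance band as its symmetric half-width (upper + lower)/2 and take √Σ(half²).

nominal=38.950 wc=[36.616,40.938] rss=0.845

Stack each dimension's contribution:
  +A: nom +17.700 → Σnom=17.700; wc +0.020/-0.020 → slack +0.020/-0.020; half-tol=0.020, Σhalf²=0.000400
  -B: nom -43.150 → Σnom=-25.450; wc +0.380/-0.400 → slack +0.400/-0.420; half-tol=0.390, Σhalf²=0.152500
  +C: nom +4.400 → Σnom=-21.050; wc +0.407/-0.407 → slack +0.807/-0.827; half-tol=0.407, Σhalf²=0.318149
  +D: nom +48.300 → Σnom=27.250; wc +0.090/-0.090 → slack +0.897/-0.917; half-tol=0.090, Σhalf²=0.326249
  -E: nom -16.800 → Σnom=10.450; wc +0.160/-0.168 → slack +1.057/-1.085; half-tol=0.164, Σhalf²=0.353145
  -F: nom -48.400 → Σnom=-37.950; wc +0.130/-0.290 → slack +1.187/-1.375; half-tol=0.210, Σhalf²=0.397245
  +G: nom +4.800 → Σnom=-33.150; wc +0.393/-0.393 → slack +1.580/-1.768; half-tol=0.393, Σhalf²=0.551694
  +H: nom +33.200 → Σnom=0.050; wc +0.020/-0.170 → slack +1.600/-1.938; half-tol=0.095, Σhalf²=0.560719
  +I: nom +38.900 → Σnom=38.950; wc +0.388/-0.396 → slack +1.988/-2.334; half-tol=0.392, Σhalf²=0.714383
Nominal = 38.950. Worst-case = [38.950 - 2.334, 38.950 + 1.988] = [36.616, 40.938]. RSS = √0.714383 = 0.845.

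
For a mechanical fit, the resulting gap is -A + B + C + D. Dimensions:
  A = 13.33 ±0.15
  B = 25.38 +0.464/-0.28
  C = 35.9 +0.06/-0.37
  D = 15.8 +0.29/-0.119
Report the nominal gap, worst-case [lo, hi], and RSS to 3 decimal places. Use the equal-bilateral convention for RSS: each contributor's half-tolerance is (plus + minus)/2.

nominal=63.750 wc=[62.831,64.714] rss=0.499

Stack each dimension's contribution:
  -A: nom -13.330 → Σnom=-13.330; wc +0.150/-0.150 → slack +0.150/-0.150; half-tol=0.150, Σhalf²=0.022500
  +B: nom +25.380 → Σnom=12.050; wc +0.464/-0.280 → slack +0.614/-0.430; half-tol=0.372, Σhalf²=0.160884
  +C: nom +35.900 → Σnom=47.950; wc +0.060/-0.370 → slack +0.674/-0.800; half-tol=0.215, Σhalf²=0.207109
  +D: nom +15.800 → Σnom=63.750; wc +0.290/-0.119 → slack +0.964/-0.919; half-tol=0.204, Σhalf²=0.248929
Nominal = 63.750. Worst-case = [63.750 - 0.919, 63.750 + 0.964] = [62.831, 64.714]. RSS = √0.248929 = 0.499.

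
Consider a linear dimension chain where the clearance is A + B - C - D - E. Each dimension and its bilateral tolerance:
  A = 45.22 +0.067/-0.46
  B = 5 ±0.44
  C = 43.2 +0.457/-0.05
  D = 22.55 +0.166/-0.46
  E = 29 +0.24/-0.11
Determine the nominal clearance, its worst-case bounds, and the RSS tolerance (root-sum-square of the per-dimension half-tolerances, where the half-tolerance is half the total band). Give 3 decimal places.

nominal=-44.530 wc=[-46.293,-43.403] rss=0.675

Stack each dimension's contribution:
  +A: nom +45.220 → Σnom=45.220; wc +0.067/-0.460 → slack +0.067/-0.460; half-tol=0.264, Σhalf²=0.069432
  +B: nom +5.000 → Σnom=50.220; wc +0.440/-0.440 → slack +0.507/-0.900; half-tol=0.440, Σhalf²=0.263032
  -C: nom -43.200 → Σnom=7.020; wc +0.050/-0.457 → slack +0.557/-1.357; half-tol=0.254, Σhalf²=0.327294
  -D: nom -22.550 → Σnom=-15.530; wc +0.460/-0.166 → slack +1.017/-1.523; half-tol=0.313, Σhalf²=0.425264
  -E: nom -29.000 → Σnom=-44.530; wc +0.110/-0.240 → slack +1.127/-1.763; half-tol=0.175, Σhalf²=0.455889
Nominal = -44.530. Worst-case = [-44.530 - 1.763, -44.530 + 1.127] = [-46.293, -43.403]. RSS = √0.455889 = 0.675.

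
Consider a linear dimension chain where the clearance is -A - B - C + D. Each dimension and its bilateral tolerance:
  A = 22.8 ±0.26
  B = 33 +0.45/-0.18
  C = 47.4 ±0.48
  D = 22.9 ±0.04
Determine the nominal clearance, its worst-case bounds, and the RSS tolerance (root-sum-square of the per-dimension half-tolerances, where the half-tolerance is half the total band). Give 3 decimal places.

Stack each dimension's contribution:
  -A: nom -22.800 → Σnom=-22.800; wc +0.260/-0.260 → slack +0.260/-0.260; half-tol=0.260, Σhalf²=0.067600
  -B: nom -33.000 → Σnom=-55.800; wc +0.180/-0.450 → slack +0.440/-0.710; half-tol=0.315, Σhalf²=0.166825
  -C: nom -47.400 → Σnom=-103.200; wc +0.480/-0.480 → slack +0.920/-1.190; half-tol=0.480, Σhalf²=0.397225
  +D: nom +22.900 → Σnom=-80.300; wc +0.040/-0.040 → slack +0.960/-1.230; half-tol=0.040, Σhalf²=0.398825
Nominal = -80.300. Worst-case = [-80.300 - 1.230, -80.300 + 0.960] = [-81.530, -79.340]. RSS = √0.398825 = 0.632.

nominal=-80.300 wc=[-81.530,-79.340] rss=0.632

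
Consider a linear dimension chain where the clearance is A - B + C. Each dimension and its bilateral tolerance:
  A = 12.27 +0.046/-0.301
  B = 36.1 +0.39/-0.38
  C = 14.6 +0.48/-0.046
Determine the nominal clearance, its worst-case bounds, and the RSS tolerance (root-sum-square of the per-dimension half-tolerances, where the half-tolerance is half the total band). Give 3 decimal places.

nominal=-9.230 wc=[-9.967,-8.324] rss=0.497

Stack each dimension's contribution:
  +A: nom +12.270 → Σnom=12.270; wc +0.046/-0.301 → slack +0.046/-0.301; half-tol=0.173, Σhalf²=0.030102
  -B: nom -36.100 → Σnom=-23.830; wc +0.380/-0.390 → slack +0.426/-0.691; half-tol=0.385, Σhalf²=0.178327
  +C: nom +14.600 → Σnom=-9.230; wc +0.480/-0.046 → slack +0.906/-0.737; half-tol=0.263, Σhalf²=0.247496
Nominal = -9.230. Worst-case = [-9.230 - 0.737, -9.230 + 0.906] = [-9.967, -8.324]. RSS = √0.247496 = 0.497.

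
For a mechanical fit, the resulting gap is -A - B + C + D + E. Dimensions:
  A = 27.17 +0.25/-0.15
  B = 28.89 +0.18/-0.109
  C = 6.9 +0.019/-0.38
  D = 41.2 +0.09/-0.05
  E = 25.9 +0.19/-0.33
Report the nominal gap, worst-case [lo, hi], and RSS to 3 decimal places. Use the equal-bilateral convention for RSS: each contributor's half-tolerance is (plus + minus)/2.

nominal=17.940 wc=[16.750,18.498] rss=0.416

Stack each dimension's contribution:
  -A: nom -27.170 → Σnom=-27.170; wc +0.150/-0.250 → slack +0.150/-0.250; half-tol=0.200, Σhalf²=0.040000
  -B: nom -28.890 → Σnom=-56.060; wc +0.109/-0.180 → slack +0.259/-0.430; half-tol=0.144, Σhalf²=0.060880
  +C: nom +6.900 → Σnom=-49.160; wc +0.019/-0.380 → slack +0.278/-0.810; half-tol=0.200, Σhalf²=0.100681
  +D: nom +41.200 → Σnom=-7.960; wc +0.090/-0.050 → slack +0.368/-0.860; half-tol=0.070, Σhalf²=0.105581
  +E: nom +25.900 → Σnom=17.940; wc +0.190/-0.330 → slack +0.558/-1.190; half-tol=0.260, Σhalf²=0.173181
Nominal = 17.940. Worst-case = [17.940 - 1.190, 17.940 + 0.558] = [16.750, 18.498]. RSS = √0.173181 = 0.416.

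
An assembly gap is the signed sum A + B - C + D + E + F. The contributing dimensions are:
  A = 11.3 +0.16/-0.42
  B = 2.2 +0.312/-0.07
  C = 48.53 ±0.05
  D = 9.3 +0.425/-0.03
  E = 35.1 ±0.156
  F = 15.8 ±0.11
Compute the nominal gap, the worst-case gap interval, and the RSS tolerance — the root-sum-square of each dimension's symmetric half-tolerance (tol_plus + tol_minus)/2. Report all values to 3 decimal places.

nominal=25.170 wc=[24.334,26.383] rss=0.460

Stack each dimension's contribution:
  +A: nom +11.300 → Σnom=11.300; wc +0.160/-0.420 → slack +0.160/-0.420; half-tol=0.290, Σhalf²=0.084100
  +B: nom +2.200 → Σnom=13.500; wc +0.312/-0.070 → slack +0.472/-0.490; half-tol=0.191, Σhalf²=0.120581
  -C: nom -48.530 → Σnom=-35.030; wc +0.050/-0.050 → slack +0.522/-0.540; half-tol=0.050, Σhalf²=0.123081
  +D: nom +9.300 → Σnom=-25.730; wc +0.425/-0.030 → slack +0.947/-0.570; half-tol=0.227, Σhalf²=0.174837
  +E: nom +35.100 → Σnom=9.370; wc +0.156/-0.156 → slack +1.103/-0.726; half-tol=0.156, Σhalf²=0.199173
  +F: nom +15.800 → Σnom=25.170; wc +0.110/-0.110 → slack +1.213/-0.836; half-tol=0.110, Σhalf²=0.211273
Nominal = 25.170. Worst-case = [25.170 - 0.836, 25.170 + 1.213] = [24.334, 26.383]. RSS = √0.211273 = 0.460.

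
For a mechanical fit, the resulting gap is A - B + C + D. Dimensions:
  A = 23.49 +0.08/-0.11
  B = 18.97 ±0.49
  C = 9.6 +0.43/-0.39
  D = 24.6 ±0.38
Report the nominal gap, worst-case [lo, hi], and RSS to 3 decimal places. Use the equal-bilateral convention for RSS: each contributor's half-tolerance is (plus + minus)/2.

nominal=38.720 wc=[37.350,40.100] rss=0.749

Stack each dimension's contribution:
  +A: nom +23.490 → Σnom=23.490; wc +0.080/-0.110 → slack +0.080/-0.110; half-tol=0.095, Σhalf²=0.009025
  -B: nom -18.970 → Σnom=4.520; wc +0.490/-0.490 → slack +0.570/-0.600; half-tol=0.490, Σhalf²=0.249125
  +C: nom +9.600 → Σnom=14.120; wc +0.430/-0.390 → slack +1.000/-0.990; half-tol=0.410, Σhalf²=0.417225
  +D: nom +24.600 → Σnom=38.720; wc +0.380/-0.380 → slack +1.380/-1.370; half-tol=0.380, Σhalf²=0.561625
Nominal = 38.720. Worst-case = [38.720 - 1.370, 38.720 + 1.380] = [37.350, 40.100]. RSS = √0.561625 = 0.749.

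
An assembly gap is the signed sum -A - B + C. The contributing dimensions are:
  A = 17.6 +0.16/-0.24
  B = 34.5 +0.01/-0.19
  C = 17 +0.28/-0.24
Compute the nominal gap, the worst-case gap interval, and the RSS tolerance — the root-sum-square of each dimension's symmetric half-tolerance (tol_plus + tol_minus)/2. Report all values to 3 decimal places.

nominal=-35.100 wc=[-35.510,-34.390] rss=0.343

Stack each dimension's contribution:
  -A: nom -17.600 → Σnom=-17.600; wc +0.240/-0.160 → slack +0.240/-0.160; half-tol=0.200, Σhalf²=0.040000
  -B: nom -34.500 → Σnom=-52.100; wc +0.190/-0.010 → slack +0.430/-0.170; half-tol=0.100, Σhalf²=0.050000
  +C: nom +17.000 → Σnom=-35.100; wc +0.280/-0.240 → slack +0.710/-0.410; half-tol=0.260, Σhalf²=0.117600
Nominal = -35.100. Worst-case = [-35.100 - 0.410, -35.100 + 0.710] = [-35.510, -34.390]. RSS = √0.117600 = 0.343.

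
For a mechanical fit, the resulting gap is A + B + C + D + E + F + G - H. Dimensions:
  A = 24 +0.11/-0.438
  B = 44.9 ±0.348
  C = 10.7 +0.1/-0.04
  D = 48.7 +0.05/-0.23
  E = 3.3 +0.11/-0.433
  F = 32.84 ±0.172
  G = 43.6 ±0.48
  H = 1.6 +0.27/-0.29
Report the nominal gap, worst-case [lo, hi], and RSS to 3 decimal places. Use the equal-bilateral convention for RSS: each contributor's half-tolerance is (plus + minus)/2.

Stack each dimension's contribution:
  +A: nom +24.000 → Σnom=24.000; wc +0.110/-0.438 → slack +0.110/-0.438; half-tol=0.274, Σhalf²=0.075076
  +B: nom +44.900 → Σnom=68.900; wc +0.348/-0.348 → slack +0.458/-0.786; half-tol=0.348, Σhalf²=0.196180
  +C: nom +10.700 → Σnom=79.600; wc +0.100/-0.040 → slack +0.558/-0.826; half-tol=0.070, Σhalf²=0.201080
  +D: nom +48.700 → Σnom=128.300; wc +0.050/-0.230 → slack +0.608/-1.056; half-tol=0.140, Σhalf²=0.220680
  +E: nom +3.300 → Σnom=131.600; wc +0.110/-0.433 → slack +0.718/-1.489; half-tol=0.272, Σhalf²=0.294392
  +F: nom +32.840 → Σnom=164.440; wc +0.172/-0.172 → slack +0.890/-1.661; half-tol=0.172, Σhalf²=0.323976
  +G: nom +43.600 → Σnom=208.040; wc +0.480/-0.480 → slack +1.370/-2.141; half-tol=0.480, Σhalf²=0.554376
  -H: nom -1.600 → Σnom=206.440; wc +0.290/-0.270 → slack +1.660/-2.411; half-tol=0.280, Σhalf²=0.632776
Nominal = 206.440. Worst-case = [206.440 - 2.411, 206.440 + 1.660] = [204.029, 208.100]. RSS = √0.632776 = 0.795.

nominal=206.440 wc=[204.029,208.100] rss=0.795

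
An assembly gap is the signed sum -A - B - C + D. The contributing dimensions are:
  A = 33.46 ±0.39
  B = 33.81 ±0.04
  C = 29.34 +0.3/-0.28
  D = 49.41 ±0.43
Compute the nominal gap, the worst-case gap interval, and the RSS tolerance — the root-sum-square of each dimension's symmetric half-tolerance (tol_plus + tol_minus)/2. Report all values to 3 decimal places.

nominal=-47.200 wc=[-48.360,-46.060] rss=0.650

Stack each dimension's contribution:
  -A: nom -33.460 → Σnom=-33.460; wc +0.390/-0.390 → slack +0.390/-0.390; half-tol=0.390, Σhalf²=0.152100
  -B: nom -33.810 → Σnom=-67.270; wc +0.040/-0.040 → slack +0.430/-0.430; half-tol=0.040, Σhalf²=0.153700
  -C: nom -29.340 → Σnom=-96.610; wc +0.280/-0.300 → slack +0.710/-0.730; half-tol=0.290, Σhalf²=0.237800
  +D: nom +49.410 → Σnom=-47.200; wc +0.430/-0.430 → slack +1.140/-1.160; half-tol=0.430, Σhalf²=0.422700
Nominal = -47.200. Worst-case = [-47.200 - 1.160, -47.200 + 1.140] = [-48.360, -46.060]. RSS = √0.422700 = 0.650.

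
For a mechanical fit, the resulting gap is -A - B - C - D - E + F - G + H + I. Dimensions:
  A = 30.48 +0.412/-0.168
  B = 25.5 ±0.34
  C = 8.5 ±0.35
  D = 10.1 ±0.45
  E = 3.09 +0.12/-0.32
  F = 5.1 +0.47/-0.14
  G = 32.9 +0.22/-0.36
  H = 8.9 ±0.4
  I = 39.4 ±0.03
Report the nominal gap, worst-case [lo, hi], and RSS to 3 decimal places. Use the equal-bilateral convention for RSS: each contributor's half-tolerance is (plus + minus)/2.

Stack each dimension's contribution:
  -A: nom -30.480 → Σnom=-30.480; wc +0.168/-0.412 → slack +0.168/-0.412; half-tol=0.290, Σhalf²=0.084100
  -B: nom -25.500 → Σnom=-55.980; wc +0.340/-0.340 → slack +0.508/-0.752; half-tol=0.340, Σhalf²=0.199700
  -C: nom -8.500 → Σnom=-64.480; wc +0.350/-0.350 → slack +0.858/-1.102; half-tol=0.350, Σhalf²=0.322200
  -D: nom -10.100 → Σnom=-74.580; wc +0.450/-0.450 → slack +1.308/-1.552; half-tol=0.450, Σhalf²=0.524700
  -E: nom -3.090 → Σnom=-77.670; wc +0.320/-0.120 → slack +1.628/-1.672; half-tol=0.220, Σhalf²=0.573100
  +F: nom +5.100 → Σnom=-72.570; wc +0.470/-0.140 → slack +2.098/-1.812; half-tol=0.305, Σhalf²=0.666125
  -G: nom -32.900 → Σnom=-105.470; wc +0.360/-0.220 → slack +2.458/-2.032; half-tol=0.290, Σhalf²=0.750225
  +H: nom +8.900 → Σnom=-96.570; wc +0.400/-0.400 → slack +2.858/-2.432; half-tol=0.400, Σhalf²=0.910225
  +I: nom +39.400 → Σnom=-57.170; wc +0.030/-0.030 → slack +2.888/-2.462; half-tol=0.030, Σhalf²=0.911125
Nominal = -57.170. Worst-case = [-57.170 - 2.462, -57.170 + 2.888] = [-59.632, -54.282]. RSS = √0.911125 = 0.955.

nominal=-57.170 wc=[-59.632,-54.282] rss=0.955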